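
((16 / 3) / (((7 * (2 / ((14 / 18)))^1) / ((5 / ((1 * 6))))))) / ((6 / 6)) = 0.25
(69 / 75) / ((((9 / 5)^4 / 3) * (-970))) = -115 / 424278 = -0.00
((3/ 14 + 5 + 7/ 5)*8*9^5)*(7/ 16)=27339687/ 20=1366984.35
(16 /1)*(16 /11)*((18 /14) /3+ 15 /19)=41472 /1463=28.35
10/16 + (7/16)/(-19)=0.60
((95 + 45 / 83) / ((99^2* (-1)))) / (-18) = 3965 / 7321347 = 0.00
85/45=1.89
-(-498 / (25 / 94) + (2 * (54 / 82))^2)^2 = -6180801244997184 / 1766100625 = -3499688.05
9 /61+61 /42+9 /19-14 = -11.93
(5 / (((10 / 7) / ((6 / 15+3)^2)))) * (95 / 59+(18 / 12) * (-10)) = -159817 / 295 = -541.75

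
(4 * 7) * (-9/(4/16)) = -1008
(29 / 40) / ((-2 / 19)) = -551 / 80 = -6.89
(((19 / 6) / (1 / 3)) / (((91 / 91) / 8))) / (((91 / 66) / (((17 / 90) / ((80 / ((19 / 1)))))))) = 67507 / 27300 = 2.47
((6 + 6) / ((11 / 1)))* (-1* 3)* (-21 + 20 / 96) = 1497 / 22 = 68.05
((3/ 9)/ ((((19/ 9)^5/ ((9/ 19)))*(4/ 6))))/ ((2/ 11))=5845851/ 188183524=0.03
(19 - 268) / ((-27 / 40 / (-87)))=-96280 / 3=-32093.33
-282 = -282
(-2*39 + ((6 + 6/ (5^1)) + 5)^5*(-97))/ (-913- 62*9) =81926084947/ 4596875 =17822.13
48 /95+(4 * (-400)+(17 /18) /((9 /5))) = -24608149 /15390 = -1598.97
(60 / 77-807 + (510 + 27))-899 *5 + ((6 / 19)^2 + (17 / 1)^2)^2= 790880491080 / 10034717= 78814.43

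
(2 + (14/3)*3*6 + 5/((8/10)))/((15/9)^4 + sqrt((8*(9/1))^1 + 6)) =5.57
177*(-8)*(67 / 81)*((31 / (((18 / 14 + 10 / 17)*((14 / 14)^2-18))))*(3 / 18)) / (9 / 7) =24018428 / 162567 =147.74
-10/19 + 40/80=-1/38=-0.03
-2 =-2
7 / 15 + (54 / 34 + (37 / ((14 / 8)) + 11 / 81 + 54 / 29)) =35214799 / 1397655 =25.20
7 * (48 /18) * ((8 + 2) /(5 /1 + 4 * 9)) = 560 /123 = 4.55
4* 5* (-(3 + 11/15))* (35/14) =-560/3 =-186.67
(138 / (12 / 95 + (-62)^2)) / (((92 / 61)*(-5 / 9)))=-31293 / 730384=-0.04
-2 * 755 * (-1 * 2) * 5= 15100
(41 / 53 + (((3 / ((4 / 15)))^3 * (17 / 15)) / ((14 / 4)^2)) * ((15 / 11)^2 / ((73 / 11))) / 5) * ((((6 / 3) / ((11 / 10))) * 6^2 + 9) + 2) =228855028387 / 367028816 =623.53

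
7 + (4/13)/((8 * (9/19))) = 1657/234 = 7.08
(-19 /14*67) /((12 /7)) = -1273 /24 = -53.04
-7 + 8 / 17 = -111 / 17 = -6.53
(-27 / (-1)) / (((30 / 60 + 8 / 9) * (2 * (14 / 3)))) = 729 / 350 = 2.08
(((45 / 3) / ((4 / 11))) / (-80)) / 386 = -33 / 24704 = -0.00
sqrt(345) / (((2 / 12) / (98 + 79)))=1062*sqrt(345)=19725.77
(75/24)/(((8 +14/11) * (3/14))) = 1925/1224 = 1.57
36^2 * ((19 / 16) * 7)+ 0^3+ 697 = 11470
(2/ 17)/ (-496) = -1/ 4216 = -0.00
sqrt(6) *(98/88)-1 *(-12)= 14.73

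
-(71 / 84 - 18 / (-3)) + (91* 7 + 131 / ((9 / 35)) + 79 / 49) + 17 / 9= 672143 / 588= 1143.10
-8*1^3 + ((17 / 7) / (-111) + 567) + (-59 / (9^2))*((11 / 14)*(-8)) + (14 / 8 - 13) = 552.31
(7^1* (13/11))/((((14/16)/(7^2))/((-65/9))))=-331240/99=-3345.86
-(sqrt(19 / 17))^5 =-361 * sqrt(323) / 4913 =-1.32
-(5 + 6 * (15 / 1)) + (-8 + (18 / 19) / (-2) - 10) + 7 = -2023 / 19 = -106.47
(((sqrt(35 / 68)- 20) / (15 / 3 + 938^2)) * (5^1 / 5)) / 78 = -10 / 34314111 + sqrt(595) / 2333359548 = -0.00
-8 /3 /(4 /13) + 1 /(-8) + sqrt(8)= -211 /24 + 2 * sqrt(2)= -5.96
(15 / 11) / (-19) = -15 / 209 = -0.07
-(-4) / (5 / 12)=48 / 5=9.60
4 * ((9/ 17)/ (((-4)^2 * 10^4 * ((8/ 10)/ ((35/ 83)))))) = 63/ 9030400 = 0.00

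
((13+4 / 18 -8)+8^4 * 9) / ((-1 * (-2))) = 331823 / 18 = 18434.61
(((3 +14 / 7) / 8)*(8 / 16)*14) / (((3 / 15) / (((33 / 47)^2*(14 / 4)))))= 1334025 / 35344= 37.74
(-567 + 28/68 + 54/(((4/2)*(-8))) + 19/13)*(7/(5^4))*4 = -7035777/276250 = -25.47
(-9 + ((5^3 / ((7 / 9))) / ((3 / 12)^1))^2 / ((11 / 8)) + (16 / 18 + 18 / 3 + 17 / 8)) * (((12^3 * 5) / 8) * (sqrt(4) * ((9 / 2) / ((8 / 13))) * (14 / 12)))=6823440315315 / 1232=5538506749.44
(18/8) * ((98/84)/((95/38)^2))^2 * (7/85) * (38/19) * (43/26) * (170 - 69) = 1489649/690625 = 2.16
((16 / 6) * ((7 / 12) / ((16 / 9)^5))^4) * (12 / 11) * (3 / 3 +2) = 1081131658044284668563 / 106385472126087367374143488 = 0.00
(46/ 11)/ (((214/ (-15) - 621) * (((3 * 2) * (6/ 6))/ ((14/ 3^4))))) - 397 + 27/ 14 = -46960087549/ 118864746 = -395.07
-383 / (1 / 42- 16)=16086 / 671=23.97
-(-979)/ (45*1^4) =979/ 45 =21.76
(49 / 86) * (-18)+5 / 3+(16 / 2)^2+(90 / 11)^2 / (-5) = 655928 / 15609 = 42.02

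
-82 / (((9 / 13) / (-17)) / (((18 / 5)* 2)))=72488 / 5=14497.60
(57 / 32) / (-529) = -57 / 16928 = -0.00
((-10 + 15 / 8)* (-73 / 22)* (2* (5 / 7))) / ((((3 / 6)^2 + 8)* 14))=23725 / 71148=0.33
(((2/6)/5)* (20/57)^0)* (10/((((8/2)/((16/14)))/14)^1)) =8/3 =2.67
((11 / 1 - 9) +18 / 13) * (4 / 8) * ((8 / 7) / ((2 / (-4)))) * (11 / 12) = -968 / 273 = -3.55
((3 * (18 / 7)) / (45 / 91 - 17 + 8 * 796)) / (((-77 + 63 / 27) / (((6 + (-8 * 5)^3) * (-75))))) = -120331575 / 1541296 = -78.07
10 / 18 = 5 / 9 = 0.56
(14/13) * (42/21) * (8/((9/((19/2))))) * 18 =4256/13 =327.38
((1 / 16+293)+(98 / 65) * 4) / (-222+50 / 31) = -9642767 / 7105280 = -1.36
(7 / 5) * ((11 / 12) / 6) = 0.21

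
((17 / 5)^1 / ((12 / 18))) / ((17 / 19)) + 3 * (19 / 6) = 76 / 5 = 15.20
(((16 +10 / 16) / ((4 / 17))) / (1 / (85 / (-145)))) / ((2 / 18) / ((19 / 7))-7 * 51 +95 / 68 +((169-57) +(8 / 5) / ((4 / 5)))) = 15962337 / 93094408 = 0.17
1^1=1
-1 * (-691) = 691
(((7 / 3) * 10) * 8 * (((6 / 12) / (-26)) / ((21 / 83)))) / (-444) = 415 / 12987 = 0.03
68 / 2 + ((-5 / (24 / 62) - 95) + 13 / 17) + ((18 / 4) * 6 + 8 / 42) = -65633 / 1428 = -45.96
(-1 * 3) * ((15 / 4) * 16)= -180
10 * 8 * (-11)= -880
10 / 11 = 0.91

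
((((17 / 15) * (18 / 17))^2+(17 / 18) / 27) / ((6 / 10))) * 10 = 17921 / 729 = 24.58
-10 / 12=-5 / 6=-0.83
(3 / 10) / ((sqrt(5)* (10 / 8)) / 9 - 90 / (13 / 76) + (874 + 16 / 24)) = 114499008 / 133014468455 - 9126* sqrt(5) / 26602893691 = 0.00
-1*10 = -10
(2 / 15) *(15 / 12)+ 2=13 / 6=2.17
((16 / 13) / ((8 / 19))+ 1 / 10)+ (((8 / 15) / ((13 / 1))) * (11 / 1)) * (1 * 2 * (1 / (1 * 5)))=6247 / 1950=3.20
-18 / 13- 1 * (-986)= 12800 / 13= 984.62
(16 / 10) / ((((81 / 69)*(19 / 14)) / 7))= 18032 / 2565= 7.03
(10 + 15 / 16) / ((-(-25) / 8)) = 7 / 2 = 3.50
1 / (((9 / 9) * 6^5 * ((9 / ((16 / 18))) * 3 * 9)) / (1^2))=1 / 2125764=0.00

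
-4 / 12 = -1 / 3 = -0.33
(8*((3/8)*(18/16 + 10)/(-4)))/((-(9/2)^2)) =89/216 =0.41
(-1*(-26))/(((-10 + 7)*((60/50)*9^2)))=-65/729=-0.09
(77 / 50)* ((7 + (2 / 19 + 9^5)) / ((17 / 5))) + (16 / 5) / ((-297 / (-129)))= 26750.33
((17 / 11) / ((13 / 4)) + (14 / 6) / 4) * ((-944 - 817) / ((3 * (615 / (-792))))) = 2133158 / 2665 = 800.43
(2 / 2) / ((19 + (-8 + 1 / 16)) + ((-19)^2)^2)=16 / 2085313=0.00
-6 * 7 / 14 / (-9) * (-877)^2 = 769129 / 3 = 256376.33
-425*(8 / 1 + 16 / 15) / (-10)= 1156 / 3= 385.33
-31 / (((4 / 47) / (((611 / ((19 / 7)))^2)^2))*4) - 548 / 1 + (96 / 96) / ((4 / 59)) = -487547073339560309 / 2085136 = -233820275195.27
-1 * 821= -821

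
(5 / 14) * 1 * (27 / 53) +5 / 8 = 2395 / 2968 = 0.81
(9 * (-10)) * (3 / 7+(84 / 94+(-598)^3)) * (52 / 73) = 13709655511.95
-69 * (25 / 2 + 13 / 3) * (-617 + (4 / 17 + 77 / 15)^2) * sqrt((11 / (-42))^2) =34903813714 / 195075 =178925.10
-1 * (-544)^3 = 160989184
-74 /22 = -37 /11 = -3.36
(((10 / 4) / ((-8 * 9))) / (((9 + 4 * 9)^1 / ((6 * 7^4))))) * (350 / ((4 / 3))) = -420175 / 144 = -2917.88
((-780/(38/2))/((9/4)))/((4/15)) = -1300/19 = -68.42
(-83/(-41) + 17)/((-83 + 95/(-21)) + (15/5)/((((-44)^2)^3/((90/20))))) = -237716841922560/1093642599097649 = -0.22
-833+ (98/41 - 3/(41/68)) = -34259/41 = -835.59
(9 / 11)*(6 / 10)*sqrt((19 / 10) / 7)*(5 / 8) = 27*sqrt(1330) / 6160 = 0.16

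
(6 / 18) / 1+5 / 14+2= 113 / 42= 2.69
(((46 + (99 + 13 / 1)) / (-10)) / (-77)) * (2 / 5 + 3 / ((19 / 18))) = 316 / 475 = 0.67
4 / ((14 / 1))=2 / 7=0.29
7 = 7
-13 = -13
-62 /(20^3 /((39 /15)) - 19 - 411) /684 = -13 /379620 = -0.00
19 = 19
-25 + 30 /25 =-119 /5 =-23.80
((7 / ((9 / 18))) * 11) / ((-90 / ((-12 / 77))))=4 / 15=0.27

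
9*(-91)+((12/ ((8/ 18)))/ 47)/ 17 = -654354/ 799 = -818.97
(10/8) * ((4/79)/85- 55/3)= -369313/16116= -22.92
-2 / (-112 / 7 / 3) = 3 / 8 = 0.38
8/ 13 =0.62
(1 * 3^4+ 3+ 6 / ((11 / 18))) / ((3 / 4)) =1376 / 11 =125.09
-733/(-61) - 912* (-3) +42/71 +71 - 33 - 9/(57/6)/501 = 38294273241/13742263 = 2786.61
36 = 36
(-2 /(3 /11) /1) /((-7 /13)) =286 /21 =13.62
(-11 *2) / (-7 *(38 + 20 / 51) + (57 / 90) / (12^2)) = 1615680 / 19736317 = 0.08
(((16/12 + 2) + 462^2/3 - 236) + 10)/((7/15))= 1063880/7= 151982.86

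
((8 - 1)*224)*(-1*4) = -6272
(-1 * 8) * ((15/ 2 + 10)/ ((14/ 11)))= -110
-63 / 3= -21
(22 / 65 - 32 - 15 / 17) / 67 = -35961 / 74035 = -0.49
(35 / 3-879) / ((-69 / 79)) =205558 / 207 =993.03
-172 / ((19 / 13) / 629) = -1406444 / 19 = -74023.37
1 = 1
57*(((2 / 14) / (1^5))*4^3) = 3648 / 7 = 521.14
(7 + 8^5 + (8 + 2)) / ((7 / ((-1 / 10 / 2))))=-6557 / 28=-234.18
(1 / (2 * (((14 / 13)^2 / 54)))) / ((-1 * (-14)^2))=-4563 / 38416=-0.12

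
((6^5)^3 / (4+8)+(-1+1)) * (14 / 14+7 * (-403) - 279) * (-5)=607126361333760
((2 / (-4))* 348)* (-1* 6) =1044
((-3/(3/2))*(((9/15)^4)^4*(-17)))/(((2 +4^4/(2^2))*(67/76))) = 18538787844/112457275390625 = 0.00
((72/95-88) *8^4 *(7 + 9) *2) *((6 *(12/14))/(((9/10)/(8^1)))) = -9932111872/19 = -522742730.11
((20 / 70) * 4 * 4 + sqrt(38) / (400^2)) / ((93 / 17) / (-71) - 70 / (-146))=88111 * sqrt(38) / 5672960000 + 88111 / 7756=11.36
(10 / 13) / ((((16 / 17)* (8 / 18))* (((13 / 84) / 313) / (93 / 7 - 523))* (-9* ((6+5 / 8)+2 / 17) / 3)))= 93718.11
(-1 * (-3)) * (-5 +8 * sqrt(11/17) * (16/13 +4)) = -15 +96 * sqrt(187)/13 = 85.98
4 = 4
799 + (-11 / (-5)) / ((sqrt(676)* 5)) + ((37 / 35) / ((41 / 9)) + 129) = 928.25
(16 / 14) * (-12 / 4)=-24 / 7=-3.43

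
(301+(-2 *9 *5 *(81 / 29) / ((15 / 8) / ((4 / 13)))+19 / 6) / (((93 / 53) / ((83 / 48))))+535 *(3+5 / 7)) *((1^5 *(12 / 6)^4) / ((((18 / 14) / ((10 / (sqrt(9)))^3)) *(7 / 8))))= 20526446516000 / 17314479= 1185507.60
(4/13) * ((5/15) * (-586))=-2344/39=-60.10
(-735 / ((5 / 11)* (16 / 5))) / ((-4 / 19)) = 153615 / 64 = 2400.23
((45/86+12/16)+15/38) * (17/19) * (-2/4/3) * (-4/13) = 0.08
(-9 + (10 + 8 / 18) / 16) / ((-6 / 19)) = 11419 / 432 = 26.43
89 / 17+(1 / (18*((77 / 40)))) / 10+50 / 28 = 165497 / 23562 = 7.02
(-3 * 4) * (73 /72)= -73 /6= -12.17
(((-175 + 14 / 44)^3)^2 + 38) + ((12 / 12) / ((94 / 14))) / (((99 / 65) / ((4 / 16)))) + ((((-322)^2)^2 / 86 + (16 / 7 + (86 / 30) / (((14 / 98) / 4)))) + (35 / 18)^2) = 18456255526899460662407296999 / 649614128264640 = 28411105491506.10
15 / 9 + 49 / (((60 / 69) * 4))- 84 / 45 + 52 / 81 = 14.53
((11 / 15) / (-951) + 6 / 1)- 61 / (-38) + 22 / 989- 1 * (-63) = 37863504193 / 536107230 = 70.63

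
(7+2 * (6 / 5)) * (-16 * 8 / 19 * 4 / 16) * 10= -3008 / 19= -158.32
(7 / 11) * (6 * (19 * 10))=7980 / 11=725.45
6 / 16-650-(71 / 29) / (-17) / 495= -1268249327 / 1952280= -649.62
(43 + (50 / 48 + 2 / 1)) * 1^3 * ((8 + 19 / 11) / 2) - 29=102923 / 528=194.93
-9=-9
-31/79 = -0.39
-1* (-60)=60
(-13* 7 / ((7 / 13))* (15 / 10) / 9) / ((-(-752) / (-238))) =20111 / 2256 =8.91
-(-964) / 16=60.25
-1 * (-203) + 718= 921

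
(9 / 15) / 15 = 1 / 25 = 0.04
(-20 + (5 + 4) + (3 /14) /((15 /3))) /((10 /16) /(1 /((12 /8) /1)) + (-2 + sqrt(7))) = -98176*sqrt(7) /52605 - 104312 /52605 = -6.92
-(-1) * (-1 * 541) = -541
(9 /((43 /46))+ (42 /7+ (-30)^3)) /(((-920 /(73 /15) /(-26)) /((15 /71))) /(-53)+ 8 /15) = 218853815310 /940883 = 232604.71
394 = 394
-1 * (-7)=7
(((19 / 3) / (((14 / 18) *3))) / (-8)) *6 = -57 / 28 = -2.04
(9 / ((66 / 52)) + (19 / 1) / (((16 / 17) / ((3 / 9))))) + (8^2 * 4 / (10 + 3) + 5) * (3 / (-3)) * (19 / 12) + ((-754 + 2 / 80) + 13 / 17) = -454200089 / 583440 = -778.49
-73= -73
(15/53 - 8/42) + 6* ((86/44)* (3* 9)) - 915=-7324633/12243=-598.27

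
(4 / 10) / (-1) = -2 / 5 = -0.40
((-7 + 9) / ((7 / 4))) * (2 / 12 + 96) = 2308 / 21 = 109.90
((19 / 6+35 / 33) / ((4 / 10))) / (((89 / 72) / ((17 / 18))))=7905 / 979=8.07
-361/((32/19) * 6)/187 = -6859/35904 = -0.19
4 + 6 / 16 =35 / 8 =4.38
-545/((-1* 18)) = 545/18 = 30.28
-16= -16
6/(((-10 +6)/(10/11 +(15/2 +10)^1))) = -1215/44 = -27.61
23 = 23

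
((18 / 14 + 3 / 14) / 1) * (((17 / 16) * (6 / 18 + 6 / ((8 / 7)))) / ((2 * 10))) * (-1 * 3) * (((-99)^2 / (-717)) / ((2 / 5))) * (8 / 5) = 11163339 / 152960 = 72.98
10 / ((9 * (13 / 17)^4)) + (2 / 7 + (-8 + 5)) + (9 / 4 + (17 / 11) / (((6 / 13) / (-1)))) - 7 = -598814173 / 79171092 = -7.56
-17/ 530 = -0.03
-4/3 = -1.33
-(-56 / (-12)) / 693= -2 / 297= -0.01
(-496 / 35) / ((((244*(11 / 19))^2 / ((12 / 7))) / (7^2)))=-134292 / 2251205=-0.06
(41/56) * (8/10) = 41/70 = 0.59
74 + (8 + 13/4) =341/4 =85.25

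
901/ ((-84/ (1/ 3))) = -901/ 252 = -3.58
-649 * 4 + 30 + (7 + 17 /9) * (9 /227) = -2565.65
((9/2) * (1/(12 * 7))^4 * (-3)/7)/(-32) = 1/826097664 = 0.00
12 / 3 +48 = 52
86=86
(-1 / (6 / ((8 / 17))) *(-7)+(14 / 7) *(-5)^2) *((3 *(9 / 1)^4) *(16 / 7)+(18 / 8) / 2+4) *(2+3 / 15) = 5003779.03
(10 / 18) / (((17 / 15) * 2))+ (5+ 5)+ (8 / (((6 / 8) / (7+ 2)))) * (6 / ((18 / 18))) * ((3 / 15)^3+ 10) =73629377 / 12750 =5774.85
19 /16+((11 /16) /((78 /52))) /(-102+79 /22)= 122921 /103920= 1.18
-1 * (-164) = 164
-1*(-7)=7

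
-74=-74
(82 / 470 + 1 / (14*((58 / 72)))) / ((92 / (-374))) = -2347411 / 2194430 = -1.07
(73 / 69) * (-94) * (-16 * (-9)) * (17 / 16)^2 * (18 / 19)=-26772093 / 1748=-15315.84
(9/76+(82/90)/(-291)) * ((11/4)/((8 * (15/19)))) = 1262129/25142400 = 0.05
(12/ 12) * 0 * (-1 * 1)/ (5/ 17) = 0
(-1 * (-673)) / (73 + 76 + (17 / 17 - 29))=673 / 121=5.56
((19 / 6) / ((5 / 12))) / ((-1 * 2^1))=-19 / 5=-3.80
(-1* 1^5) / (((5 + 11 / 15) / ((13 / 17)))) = -195 / 1462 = -0.13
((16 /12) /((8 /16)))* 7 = 56 /3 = 18.67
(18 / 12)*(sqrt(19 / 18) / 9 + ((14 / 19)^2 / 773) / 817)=294 / 227986301 + sqrt(38) / 36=0.17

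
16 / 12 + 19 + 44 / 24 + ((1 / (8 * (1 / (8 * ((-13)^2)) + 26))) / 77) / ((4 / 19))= 720013379 / 32481372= 22.17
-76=-76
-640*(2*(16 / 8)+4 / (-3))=-5120 / 3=-1706.67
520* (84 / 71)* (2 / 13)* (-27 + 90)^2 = 26671680 / 71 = 375657.46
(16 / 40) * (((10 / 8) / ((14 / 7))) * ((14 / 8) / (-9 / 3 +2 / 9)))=-63 / 400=-0.16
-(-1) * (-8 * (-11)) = 88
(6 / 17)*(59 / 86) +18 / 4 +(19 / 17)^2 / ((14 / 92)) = 2253143 / 173978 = 12.95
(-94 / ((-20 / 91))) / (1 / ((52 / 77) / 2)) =7943 / 55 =144.42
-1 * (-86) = 86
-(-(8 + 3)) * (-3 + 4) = 11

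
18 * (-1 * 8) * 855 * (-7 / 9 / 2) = 47880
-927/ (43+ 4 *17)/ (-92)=309/ 3404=0.09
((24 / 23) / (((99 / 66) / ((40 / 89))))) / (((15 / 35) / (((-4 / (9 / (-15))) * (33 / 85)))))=197120 / 104397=1.89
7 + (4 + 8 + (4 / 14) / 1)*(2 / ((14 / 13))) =1461 / 49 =29.82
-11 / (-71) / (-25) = -11 / 1775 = -0.01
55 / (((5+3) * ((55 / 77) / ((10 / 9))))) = 385 / 36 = 10.69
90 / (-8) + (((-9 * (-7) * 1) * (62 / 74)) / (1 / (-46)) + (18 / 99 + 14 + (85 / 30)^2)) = -2417.09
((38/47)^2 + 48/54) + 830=16531898/19881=831.54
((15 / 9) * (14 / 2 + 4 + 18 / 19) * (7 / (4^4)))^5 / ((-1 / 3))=-31656981885521715625 / 220522471003986591744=-0.14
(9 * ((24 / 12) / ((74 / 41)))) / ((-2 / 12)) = -2214 / 37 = -59.84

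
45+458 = 503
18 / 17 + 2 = 52 / 17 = 3.06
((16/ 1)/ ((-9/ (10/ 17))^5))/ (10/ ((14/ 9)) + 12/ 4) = -5600000/ 2766757487769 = -0.00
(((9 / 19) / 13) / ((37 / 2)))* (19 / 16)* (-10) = -45 / 1924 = -0.02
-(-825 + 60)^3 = 447697125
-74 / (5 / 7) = -518 / 5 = -103.60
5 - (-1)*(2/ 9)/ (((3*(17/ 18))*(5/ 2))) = 1283/ 255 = 5.03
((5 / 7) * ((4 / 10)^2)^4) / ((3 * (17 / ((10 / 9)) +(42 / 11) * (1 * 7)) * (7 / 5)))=0.00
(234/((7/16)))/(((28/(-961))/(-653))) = 587370888/49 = 11987160.98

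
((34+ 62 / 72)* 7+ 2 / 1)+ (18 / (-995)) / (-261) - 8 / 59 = 15070249373 / 61288020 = 245.89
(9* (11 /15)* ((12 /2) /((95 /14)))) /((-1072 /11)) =-7623 /127300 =-0.06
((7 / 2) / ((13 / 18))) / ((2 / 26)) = 63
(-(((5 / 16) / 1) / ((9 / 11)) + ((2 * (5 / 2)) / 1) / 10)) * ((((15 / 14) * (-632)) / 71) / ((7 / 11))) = 551815 / 41748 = 13.22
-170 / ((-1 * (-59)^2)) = 170 / 3481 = 0.05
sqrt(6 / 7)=sqrt(42) / 7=0.93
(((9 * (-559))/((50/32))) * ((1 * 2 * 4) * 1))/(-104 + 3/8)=5151744/20725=248.58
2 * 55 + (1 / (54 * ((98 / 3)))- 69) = 72325 / 1764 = 41.00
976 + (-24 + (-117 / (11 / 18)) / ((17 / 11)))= 14078 / 17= 828.12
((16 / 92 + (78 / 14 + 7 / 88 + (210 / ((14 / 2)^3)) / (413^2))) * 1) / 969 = 32845298587 / 5463981419512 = 0.01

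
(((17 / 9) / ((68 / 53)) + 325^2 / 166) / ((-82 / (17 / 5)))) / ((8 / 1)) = -32396033 / 9800640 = -3.31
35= 35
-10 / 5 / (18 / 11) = -11 / 9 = -1.22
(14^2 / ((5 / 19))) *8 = 29792 / 5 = 5958.40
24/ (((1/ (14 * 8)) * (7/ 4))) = 1536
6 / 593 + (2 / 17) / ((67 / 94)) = 118318 / 675427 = 0.18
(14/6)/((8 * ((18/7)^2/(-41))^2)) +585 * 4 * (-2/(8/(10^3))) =-1473834787433/2519424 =-584988.79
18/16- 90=-711/8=-88.88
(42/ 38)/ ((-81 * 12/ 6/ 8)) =-28/ 513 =-0.05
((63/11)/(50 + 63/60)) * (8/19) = 10080/213389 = 0.05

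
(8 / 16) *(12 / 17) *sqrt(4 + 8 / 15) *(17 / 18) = 2 *sqrt(255) / 45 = 0.71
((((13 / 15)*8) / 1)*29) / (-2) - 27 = -1913 / 15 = -127.53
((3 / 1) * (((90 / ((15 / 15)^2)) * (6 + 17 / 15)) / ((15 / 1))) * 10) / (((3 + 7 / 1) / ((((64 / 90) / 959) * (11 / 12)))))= 18832 / 215775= 0.09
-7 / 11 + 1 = 0.36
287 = 287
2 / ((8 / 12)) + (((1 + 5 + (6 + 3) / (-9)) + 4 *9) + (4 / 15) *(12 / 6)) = 668 / 15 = 44.53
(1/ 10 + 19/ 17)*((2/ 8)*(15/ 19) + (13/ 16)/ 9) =18101/ 51680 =0.35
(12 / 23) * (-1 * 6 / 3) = -24 / 23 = -1.04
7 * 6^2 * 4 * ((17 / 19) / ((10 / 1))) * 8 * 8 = 548352 / 95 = 5772.13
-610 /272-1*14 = -2209 /136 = -16.24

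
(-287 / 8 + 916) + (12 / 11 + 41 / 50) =1940479 / 2200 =882.04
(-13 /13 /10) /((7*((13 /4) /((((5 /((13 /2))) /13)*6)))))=-24 /15379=-0.00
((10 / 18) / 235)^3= 0.00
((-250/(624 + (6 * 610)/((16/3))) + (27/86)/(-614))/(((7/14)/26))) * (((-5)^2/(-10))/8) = 3441457955/1106983056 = 3.11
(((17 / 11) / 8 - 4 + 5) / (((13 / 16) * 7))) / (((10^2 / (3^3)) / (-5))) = -81 / 286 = -0.28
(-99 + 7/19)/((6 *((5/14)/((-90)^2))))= -372827.37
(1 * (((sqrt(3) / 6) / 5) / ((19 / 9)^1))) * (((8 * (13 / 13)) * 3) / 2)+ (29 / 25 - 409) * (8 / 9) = -81568 / 225+ 18 * sqrt(3) / 95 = -362.20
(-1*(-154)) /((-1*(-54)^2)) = -77 /1458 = -0.05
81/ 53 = 1.53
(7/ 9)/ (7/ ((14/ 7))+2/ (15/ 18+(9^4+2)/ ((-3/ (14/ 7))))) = 122486/ 551115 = 0.22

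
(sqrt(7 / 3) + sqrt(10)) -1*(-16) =sqrt(21) / 3 + sqrt(10) + 16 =20.69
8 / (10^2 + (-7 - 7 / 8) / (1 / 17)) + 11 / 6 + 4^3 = 106661 / 1626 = 65.60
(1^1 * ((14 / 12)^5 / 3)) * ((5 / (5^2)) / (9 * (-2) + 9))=-16807 / 1049760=-0.02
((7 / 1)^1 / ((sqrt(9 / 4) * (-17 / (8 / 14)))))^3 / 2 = -256 / 132651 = -0.00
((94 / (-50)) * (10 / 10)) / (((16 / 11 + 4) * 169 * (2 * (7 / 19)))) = -9823 / 3549000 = -0.00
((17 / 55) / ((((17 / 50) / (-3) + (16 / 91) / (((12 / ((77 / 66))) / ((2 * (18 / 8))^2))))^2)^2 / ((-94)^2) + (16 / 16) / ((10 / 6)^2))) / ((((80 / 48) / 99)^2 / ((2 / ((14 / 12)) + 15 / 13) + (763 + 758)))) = 92892086679367146600000 / 20122183814602387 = 4616401.85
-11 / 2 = -5.50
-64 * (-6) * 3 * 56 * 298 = 19224576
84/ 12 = 7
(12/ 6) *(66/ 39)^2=968/ 169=5.73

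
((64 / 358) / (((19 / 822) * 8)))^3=0.90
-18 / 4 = -9 / 2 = -4.50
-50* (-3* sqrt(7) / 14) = 75* sqrt(7) / 7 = 28.35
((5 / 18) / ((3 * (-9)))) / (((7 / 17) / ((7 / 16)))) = -85 / 7776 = -0.01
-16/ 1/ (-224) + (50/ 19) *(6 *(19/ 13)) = 4213/ 182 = 23.15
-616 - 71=-687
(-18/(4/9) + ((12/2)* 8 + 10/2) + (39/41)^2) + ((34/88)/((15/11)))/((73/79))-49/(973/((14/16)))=27975104959/2046852840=13.67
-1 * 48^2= -2304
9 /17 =0.53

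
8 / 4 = 2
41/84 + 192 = 16169/84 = 192.49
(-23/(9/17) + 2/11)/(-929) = 4283/91971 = 0.05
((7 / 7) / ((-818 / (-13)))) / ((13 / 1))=1 / 818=0.00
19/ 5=3.80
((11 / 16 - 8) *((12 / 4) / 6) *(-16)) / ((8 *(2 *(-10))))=-117 / 320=-0.37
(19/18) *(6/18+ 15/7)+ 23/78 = 14293/4914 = 2.91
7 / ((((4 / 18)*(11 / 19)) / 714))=427329 / 11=38848.09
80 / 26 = 40 / 13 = 3.08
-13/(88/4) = -13/22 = -0.59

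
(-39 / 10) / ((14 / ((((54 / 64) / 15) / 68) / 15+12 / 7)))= -25460019 / 53312000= -0.48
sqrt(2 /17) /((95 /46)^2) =0.08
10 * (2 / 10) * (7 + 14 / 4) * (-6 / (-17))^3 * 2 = 9072 / 4913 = 1.85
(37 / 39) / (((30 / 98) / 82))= 148666 / 585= 254.13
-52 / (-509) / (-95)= -52 / 48355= -0.00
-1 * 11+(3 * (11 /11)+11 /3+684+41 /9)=6158 /9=684.22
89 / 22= 4.05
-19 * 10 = -190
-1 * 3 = -3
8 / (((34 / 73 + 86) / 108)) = 2628 / 263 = 9.99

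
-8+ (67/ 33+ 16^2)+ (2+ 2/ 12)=16645/ 66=252.20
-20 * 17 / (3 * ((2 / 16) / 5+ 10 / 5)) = -13600 / 243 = -55.97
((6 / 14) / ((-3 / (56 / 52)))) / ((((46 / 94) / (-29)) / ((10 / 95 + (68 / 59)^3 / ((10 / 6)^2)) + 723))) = 192445568039222 / 29168952475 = 6597.62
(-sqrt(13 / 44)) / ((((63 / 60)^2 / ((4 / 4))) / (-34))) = 6800 * sqrt(143) / 4851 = 16.76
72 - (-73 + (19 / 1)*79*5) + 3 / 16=-7359.81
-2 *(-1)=2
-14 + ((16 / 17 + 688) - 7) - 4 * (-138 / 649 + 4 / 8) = 7356713 / 11033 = 666.79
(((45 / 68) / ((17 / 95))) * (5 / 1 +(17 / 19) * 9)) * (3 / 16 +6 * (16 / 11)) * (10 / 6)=18239625 / 25432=717.19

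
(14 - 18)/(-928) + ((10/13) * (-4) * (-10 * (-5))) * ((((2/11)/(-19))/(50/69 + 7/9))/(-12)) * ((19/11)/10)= -1111597/113495096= -0.01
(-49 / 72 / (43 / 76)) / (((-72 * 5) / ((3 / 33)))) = 931 / 3065040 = 0.00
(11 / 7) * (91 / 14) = 143 / 14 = 10.21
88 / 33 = 8 / 3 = 2.67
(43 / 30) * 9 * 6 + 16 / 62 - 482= -62673 / 155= -404.34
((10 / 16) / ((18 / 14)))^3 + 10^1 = 10.11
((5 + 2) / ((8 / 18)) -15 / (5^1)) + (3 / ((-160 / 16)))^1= 249 / 20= 12.45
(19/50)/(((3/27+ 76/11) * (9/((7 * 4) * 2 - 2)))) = 5643/17375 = 0.32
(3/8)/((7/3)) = 9/56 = 0.16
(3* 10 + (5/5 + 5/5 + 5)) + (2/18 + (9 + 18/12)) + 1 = 875/18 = 48.61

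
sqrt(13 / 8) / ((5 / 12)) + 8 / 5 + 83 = 3 * sqrt(26) / 5 + 423 / 5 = 87.66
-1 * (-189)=189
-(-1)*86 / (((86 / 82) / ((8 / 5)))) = 656 / 5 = 131.20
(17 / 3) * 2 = 34 / 3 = 11.33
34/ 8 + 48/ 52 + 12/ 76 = 5.33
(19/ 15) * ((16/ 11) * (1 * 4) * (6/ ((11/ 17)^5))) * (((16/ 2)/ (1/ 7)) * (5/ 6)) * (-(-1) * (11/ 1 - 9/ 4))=846007594880/ 5314683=159183.08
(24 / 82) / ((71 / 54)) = 648 / 2911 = 0.22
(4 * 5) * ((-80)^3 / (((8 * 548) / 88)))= -28160000 / 137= -205547.45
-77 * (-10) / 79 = 770 / 79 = 9.75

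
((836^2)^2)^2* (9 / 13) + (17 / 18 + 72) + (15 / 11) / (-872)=185372116469825460017328364081 / 1122264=165176924921253341475204.00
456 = 456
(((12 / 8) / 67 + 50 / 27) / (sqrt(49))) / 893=6781 / 22616118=0.00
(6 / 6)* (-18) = -18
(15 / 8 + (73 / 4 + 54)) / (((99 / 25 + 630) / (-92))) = -340975 / 31698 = -10.76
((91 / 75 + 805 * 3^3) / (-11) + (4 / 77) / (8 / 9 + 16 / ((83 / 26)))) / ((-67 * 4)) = 12575430199 / 1705565400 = 7.37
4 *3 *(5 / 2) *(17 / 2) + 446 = 701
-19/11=-1.73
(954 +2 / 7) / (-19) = -6680 / 133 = -50.23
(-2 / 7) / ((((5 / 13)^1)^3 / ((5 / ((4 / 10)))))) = -2197 / 35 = -62.77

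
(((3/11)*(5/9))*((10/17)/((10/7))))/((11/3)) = 35/2057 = 0.02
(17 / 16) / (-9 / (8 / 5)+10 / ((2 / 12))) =17 / 870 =0.02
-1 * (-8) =8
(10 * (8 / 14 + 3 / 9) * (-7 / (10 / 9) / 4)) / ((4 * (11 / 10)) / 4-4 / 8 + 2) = -285 / 52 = -5.48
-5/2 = -2.50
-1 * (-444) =444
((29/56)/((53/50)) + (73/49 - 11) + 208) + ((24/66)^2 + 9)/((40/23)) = 513411405/2513896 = 204.23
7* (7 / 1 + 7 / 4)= 245 / 4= 61.25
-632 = -632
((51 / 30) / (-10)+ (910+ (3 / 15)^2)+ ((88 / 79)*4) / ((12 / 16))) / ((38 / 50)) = 21704719 / 18012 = 1205.01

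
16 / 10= 8 / 5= 1.60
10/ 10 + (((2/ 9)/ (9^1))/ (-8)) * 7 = 317/ 324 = 0.98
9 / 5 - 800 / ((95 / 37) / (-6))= 177771 / 95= 1871.27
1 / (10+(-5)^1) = 1 / 5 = 0.20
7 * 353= 2471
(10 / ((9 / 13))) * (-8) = -1040 / 9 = -115.56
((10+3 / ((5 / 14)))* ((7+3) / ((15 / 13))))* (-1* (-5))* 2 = 4784 / 3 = 1594.67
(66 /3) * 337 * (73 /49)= 541222 /49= 11045.35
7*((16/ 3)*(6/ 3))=224/ 3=74.67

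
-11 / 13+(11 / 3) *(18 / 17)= 671 / 221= 3.04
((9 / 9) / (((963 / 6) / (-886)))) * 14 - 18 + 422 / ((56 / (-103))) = -7832701 / 8988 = -871.46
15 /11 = 1.36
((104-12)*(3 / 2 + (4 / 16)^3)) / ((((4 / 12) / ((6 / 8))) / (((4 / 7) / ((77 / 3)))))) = 6.98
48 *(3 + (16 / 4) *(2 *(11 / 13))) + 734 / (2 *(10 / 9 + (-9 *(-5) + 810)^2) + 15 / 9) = 80214210438 / 171060305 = 468.92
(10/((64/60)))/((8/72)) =675/8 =84.38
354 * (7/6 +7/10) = 3304/5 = 660.80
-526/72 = -263/36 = -7.31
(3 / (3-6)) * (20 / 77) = -20 / 77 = -0.26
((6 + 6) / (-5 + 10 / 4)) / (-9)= 0.53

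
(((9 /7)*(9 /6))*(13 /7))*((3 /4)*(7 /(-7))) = -1053 /392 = -2.69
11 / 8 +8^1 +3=99 / 8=12.38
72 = 72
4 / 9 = 0.44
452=452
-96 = -96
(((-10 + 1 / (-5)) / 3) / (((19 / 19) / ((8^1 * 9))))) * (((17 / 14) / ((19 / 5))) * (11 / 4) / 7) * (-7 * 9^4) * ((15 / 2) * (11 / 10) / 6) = 2064884481 / 1064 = 1940680.90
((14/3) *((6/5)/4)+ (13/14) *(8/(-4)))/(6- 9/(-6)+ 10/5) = -32/665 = -0.05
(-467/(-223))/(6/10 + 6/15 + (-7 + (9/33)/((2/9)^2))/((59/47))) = -11.84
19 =19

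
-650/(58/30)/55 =-1950/319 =-6.11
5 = 5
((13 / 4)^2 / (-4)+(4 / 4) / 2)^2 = 18769 / 4096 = 4.58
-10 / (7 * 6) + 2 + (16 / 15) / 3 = 667 / 315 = 2.12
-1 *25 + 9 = -16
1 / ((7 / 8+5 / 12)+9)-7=-1705 / 247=-6.90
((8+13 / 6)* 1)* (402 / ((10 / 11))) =44957 / 10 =4495.70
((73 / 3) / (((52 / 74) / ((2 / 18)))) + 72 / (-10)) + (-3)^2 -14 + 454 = 1564223 / 3510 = 445.65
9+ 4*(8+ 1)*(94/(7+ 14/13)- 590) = -728421/35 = -20812.03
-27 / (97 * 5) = -27 / 485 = -0.06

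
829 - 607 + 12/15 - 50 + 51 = 1119/5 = 223.80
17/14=1.21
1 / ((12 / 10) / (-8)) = -20 / 3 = -6.67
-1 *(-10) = 10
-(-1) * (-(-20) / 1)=20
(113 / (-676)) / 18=-113 / 12168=-0.01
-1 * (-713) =713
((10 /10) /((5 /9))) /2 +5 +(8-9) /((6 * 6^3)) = 38227 /6480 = 5.90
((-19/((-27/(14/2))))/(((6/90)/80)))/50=1064/9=118.22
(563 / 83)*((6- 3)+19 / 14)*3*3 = 266.00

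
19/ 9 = 2.11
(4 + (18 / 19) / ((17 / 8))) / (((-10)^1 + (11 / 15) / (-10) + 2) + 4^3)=215400 / 2709647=0.08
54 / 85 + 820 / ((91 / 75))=5232414 / 7735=676.46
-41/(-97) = 41/97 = 0.42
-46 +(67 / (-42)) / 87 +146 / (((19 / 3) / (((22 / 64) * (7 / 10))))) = -40.47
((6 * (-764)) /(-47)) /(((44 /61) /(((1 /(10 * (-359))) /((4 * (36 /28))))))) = -81557 /11136180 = -0.01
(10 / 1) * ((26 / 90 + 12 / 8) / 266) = 23 / 342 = 0.07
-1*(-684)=684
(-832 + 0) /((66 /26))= -10816 /33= -327.76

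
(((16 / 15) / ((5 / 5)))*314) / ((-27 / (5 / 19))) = -5024 / 1539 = -3.26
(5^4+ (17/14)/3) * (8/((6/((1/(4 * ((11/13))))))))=341471/1386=246.37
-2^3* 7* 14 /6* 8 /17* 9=-553.41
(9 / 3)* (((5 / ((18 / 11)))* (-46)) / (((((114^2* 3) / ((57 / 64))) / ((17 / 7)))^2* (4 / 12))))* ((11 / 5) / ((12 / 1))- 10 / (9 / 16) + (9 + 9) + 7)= -97464961 / 3380420542464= -0.00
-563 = -563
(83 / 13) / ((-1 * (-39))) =83 / 507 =0.16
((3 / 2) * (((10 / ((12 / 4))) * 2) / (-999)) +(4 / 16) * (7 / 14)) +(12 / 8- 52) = -402677 / 7992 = -50.39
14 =14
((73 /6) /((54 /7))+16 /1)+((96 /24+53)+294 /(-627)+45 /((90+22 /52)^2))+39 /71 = 1984086905873209 /26573875947036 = 74.66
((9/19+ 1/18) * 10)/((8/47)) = 42535/1368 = 31.09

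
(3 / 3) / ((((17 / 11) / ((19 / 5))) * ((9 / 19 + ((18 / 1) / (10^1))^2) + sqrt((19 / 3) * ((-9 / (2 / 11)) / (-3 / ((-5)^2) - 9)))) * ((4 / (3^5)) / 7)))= 109.18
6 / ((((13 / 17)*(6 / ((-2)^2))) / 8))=544 / 13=41.85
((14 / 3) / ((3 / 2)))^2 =784 / 81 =9.68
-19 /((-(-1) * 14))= -19 /14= -1.36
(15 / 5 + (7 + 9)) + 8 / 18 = 19.44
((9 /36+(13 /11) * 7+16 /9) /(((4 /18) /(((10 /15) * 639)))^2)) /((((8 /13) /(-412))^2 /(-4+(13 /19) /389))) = -67837976866946.79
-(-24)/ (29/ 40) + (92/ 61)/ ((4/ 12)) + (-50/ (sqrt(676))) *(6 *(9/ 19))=14053158/ 436943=32.16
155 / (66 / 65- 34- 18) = -10075 / 3314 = -3.04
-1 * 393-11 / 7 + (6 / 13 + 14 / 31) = -1110510 / 2821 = -393.66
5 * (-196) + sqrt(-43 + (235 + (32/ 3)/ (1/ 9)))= -980 + 12 * sqrt(2)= -963.03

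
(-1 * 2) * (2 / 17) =-4 / 17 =-0.24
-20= -20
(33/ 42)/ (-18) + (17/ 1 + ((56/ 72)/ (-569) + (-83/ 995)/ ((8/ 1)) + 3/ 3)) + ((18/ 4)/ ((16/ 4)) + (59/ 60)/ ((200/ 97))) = 557743170673/ 28534212000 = 19.55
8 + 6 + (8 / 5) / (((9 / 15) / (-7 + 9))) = 58 / 3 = 19.33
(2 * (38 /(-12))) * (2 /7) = -1.81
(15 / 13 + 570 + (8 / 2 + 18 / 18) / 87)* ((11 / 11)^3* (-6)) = -1292080 / 377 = -3427.27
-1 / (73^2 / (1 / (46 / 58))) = -29 / 122567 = -0.00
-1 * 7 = -7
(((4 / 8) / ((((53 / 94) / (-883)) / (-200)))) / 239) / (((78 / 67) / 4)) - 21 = 1101852527 / 494013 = 2230.41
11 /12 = 0.92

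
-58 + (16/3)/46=-57.88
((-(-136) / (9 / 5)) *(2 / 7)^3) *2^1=10880 / 3087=3.52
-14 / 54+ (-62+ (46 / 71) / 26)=-1550942 / 24921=-62.23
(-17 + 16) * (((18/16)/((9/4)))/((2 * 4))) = -1/16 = -0.06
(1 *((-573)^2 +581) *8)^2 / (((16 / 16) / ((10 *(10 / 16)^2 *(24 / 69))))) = 9407112008695.65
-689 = -689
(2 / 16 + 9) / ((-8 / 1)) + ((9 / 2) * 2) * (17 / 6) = 1559 / 64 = 24.36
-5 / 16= -0.31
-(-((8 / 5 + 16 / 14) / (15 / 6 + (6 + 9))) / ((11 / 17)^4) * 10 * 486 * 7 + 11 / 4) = 62342455631 / 2049740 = 30414.81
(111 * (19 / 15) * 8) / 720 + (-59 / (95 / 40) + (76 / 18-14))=-282643 / 8550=-33.06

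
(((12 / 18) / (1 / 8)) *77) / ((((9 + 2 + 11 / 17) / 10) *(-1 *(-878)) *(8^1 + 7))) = 0.03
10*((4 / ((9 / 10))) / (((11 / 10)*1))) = 4000 / 99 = 40.40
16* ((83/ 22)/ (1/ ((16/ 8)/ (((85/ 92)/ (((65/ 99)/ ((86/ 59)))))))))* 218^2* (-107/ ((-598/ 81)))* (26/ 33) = 31077169339008/ 972961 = 31940817.09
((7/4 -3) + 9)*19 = 589/4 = 147.25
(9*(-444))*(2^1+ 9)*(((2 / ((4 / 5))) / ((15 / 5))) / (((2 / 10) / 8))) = -1465200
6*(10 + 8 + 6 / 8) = 225 / 2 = 112.50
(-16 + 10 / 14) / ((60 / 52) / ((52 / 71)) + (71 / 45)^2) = -146472300 / 38950387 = -3.76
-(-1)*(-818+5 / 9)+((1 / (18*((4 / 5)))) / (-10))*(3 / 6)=-78475 / 96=-817.45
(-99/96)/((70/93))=-3069/2240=-1.37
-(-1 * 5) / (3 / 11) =55 / 3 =18.33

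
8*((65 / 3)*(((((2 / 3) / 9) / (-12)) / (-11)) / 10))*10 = 260 / 2673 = 0.10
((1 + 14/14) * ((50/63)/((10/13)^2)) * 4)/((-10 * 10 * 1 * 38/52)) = -4394/29925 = -0.15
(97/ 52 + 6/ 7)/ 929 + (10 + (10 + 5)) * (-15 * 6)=-2250.00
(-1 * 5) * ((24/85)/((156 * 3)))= -2/663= -0.00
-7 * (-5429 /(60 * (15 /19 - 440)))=-722057 /500700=-1.44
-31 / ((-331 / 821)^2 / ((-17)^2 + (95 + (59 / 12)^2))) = -1228161343567 / 15776784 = -77846.12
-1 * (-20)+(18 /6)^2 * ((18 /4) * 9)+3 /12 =1539 /4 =384.75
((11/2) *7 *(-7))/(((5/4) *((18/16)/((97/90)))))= -418264/2025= -206.55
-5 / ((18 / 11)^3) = -6655 / 5832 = -1.14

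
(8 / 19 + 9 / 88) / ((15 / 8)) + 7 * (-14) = -61271 / 627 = -97.72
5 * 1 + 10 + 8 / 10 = 79 / 5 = 15.80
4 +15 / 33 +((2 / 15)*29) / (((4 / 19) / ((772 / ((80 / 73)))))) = 85422829 / 6600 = 12942.85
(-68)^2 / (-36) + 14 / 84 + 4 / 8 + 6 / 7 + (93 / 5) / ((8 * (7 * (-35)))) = -11195237 / 88200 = -126.93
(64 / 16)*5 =20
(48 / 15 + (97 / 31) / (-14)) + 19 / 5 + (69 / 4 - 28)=-3449 / 868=-3.97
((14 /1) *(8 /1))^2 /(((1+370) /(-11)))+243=-128.92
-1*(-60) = 60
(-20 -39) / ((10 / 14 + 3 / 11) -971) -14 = -1041131 / 74691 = -13.94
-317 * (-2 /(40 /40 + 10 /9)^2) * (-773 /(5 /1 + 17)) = -19848321 /3971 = -4998.32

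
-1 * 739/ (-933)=739/ 933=0.79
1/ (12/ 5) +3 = 41/ 12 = 3.42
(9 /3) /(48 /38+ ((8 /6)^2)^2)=4617 /6808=0.68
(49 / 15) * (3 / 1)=9.80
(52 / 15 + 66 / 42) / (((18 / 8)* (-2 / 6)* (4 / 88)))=-46552 / 315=-147.78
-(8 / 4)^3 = -8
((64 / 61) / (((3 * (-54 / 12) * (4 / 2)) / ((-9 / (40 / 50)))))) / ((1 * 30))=8 / 549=0.01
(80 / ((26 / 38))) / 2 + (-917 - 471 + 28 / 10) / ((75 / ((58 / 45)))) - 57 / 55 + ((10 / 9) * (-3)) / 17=1371164227 / 41023125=33.42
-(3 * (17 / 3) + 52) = -69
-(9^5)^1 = -59049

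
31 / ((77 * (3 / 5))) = 155 / 231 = 0.67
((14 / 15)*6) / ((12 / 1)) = 0.47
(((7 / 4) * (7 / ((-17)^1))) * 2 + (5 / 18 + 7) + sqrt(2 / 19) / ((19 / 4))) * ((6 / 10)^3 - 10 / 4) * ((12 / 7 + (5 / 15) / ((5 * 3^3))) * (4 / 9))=-4963395802 / 487974375 - 22232456 * sqrt(38) / 1151364375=-10.29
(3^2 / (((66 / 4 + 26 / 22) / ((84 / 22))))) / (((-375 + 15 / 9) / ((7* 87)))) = -49329 / 15560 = -3.17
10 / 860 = 1 / 86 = 0.01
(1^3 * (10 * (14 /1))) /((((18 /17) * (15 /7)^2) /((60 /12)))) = 11662 /81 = 143.98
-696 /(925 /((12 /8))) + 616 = 568756 /925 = 614.87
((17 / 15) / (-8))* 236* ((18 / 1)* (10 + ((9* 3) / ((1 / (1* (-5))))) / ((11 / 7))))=502503 / 11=45682.09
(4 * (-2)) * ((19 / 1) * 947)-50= -143994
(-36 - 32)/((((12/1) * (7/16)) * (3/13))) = -56.13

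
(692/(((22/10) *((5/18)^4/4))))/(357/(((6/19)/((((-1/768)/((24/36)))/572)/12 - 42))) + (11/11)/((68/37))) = -3156382115168256/709171132612625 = -4.45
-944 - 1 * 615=-1559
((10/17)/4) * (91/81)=455/2754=0.17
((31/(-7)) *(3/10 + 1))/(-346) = 403/24220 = 0.02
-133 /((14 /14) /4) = -532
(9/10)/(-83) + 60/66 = 8201/9130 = 0.90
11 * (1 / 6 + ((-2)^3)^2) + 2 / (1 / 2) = 4259 / 6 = 709.83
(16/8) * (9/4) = 9/2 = 4.50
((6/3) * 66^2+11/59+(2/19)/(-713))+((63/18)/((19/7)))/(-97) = 1350900502067/155058962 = 8712.17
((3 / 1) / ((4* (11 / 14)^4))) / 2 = 14406 / 14641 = 0.98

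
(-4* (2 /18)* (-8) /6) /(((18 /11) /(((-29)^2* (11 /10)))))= 407044 /1215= 335.02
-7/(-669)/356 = 0.00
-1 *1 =-1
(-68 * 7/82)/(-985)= 238/40385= 0.01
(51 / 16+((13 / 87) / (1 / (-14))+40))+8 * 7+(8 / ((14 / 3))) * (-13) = 728947 / 9744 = 74.81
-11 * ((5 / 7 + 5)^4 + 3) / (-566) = 28239233 / 1358966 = 20.78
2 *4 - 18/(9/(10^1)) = -12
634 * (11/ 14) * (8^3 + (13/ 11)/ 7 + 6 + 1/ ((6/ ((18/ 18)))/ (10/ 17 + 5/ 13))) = 16776473393/ 64974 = 258202.87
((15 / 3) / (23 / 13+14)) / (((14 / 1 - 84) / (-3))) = 39 / 2870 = 0.01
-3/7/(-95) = 3/665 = 0.00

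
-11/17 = -0.65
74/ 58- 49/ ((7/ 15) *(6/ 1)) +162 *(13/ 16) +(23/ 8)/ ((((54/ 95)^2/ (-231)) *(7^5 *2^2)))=249862094599/ 2165740416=115.37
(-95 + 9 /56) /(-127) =5311 /7112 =0.75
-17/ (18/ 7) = -6.61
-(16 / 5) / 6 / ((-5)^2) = -8 / 375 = -0.02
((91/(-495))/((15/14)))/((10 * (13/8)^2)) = -3136/482625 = -0.01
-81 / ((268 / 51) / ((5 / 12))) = -6885 / 1072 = -6.42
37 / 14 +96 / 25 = 6.48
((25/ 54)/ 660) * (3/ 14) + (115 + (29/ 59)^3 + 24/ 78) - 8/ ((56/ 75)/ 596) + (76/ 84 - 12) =-6281.38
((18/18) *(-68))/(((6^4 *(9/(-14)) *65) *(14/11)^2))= 2057/2653560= 0.00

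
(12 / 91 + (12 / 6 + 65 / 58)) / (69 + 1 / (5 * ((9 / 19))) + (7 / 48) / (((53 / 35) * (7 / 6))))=163773180 / 3499712489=0.05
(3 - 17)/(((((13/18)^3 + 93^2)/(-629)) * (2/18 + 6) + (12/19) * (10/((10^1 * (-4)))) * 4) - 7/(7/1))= 73798128/451567823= 0.16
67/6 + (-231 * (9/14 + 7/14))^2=418243/6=69707.17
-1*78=-78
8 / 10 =4 / 5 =0.80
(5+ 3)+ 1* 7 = 15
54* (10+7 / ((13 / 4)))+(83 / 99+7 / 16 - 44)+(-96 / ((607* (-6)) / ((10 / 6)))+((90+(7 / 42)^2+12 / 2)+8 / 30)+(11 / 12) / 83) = 709.93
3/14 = 0.21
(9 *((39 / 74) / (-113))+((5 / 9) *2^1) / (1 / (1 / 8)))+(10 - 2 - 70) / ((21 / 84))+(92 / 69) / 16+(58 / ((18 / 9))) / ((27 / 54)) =-14285455 / 75258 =-189.82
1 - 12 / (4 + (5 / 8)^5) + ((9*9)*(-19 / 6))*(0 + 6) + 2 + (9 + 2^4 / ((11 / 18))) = -2219783649 / 1476167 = -1503.75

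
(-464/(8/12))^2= 484416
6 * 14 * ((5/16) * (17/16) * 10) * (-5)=-44625/32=-1394.53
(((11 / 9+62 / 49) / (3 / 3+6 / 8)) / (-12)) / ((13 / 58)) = -63626 / 120393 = -0.53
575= 575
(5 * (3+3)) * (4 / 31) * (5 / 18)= 100 / 93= 1.08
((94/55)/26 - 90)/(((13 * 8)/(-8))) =64303/9295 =6.92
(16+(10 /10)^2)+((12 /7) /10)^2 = 20861 /1225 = 17.03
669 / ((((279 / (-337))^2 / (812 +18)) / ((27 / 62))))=10510243105 / 29791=352799.27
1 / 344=0.00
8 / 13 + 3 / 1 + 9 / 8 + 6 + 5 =15.74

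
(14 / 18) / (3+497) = 7 / 4500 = 0.00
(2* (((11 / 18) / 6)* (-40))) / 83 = -220 / 2241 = -0.10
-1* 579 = -579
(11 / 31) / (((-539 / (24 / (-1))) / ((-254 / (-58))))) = 3048 / 44051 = 0.07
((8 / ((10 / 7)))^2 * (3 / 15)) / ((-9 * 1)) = -784 / 1125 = -0.70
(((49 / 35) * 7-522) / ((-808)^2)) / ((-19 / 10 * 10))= 2561 / 62022080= 0.00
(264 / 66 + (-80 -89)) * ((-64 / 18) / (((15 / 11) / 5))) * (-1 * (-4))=77440 / 9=8604.44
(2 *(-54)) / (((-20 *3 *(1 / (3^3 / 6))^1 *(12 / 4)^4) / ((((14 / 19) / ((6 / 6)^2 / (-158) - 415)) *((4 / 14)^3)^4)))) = -647168 / 12317252727199035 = -0.00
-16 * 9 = -144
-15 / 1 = -15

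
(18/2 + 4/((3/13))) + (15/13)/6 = 2069/78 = 26.53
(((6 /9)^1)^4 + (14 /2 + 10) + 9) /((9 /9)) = 2122 /81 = 26.20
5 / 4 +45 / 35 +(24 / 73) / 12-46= -88785 / 2044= -43.44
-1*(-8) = 8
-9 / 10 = -0.90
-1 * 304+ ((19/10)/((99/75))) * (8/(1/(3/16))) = -13281/44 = -301.84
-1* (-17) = 17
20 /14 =10 /7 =1.43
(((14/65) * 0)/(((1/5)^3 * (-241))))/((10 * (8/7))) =0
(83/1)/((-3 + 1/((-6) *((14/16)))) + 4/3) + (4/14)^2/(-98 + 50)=-341641/7644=-44.69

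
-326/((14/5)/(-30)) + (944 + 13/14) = 62129/14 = 4437.79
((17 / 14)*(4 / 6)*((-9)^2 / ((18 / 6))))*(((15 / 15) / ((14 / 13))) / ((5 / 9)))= 17901 / 490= 36.53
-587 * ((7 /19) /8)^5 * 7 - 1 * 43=-3488951977339 /81136812032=-43.00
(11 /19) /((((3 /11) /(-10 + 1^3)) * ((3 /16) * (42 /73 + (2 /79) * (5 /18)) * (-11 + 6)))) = 34.99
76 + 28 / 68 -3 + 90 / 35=9042 / 119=75.98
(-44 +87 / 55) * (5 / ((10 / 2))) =-2333 / 55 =-42.42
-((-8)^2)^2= -4096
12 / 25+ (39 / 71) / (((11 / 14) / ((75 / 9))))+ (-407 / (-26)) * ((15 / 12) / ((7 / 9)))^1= 447233191 / 14214200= 31.46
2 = 2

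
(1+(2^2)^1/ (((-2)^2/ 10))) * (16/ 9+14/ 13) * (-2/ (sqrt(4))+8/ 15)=-25718/ 1755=-14.65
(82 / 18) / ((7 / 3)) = 41 / 21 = 1.95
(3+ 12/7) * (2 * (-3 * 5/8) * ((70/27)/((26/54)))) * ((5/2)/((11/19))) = -21375/52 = -411.06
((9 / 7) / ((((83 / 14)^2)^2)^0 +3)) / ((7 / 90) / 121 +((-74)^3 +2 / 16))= -0.00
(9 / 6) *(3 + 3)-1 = 8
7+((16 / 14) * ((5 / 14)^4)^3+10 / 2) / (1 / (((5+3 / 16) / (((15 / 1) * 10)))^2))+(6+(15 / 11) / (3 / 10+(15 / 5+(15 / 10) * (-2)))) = 11033219674827383119511 / 628622100417282048000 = 17.55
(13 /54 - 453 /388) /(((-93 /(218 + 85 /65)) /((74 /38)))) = 4.26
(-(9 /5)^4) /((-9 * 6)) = 243 /1250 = 0.19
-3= -3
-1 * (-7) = 7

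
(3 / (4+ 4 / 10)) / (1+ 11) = 5 / 88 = 0.06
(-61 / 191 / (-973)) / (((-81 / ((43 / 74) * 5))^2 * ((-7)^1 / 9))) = -2819725 / 5193201995604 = -0.00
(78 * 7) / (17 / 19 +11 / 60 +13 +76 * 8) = 622440 / 709169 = 0.88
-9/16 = -0.56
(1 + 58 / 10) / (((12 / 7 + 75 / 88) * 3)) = 1232 / 1395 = 0.88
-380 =-380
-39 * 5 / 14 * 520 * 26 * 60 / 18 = -4394000 / 7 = -627714.29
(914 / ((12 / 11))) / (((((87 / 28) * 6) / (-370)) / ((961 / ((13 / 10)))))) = -125121527300 / 10179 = -12292123.72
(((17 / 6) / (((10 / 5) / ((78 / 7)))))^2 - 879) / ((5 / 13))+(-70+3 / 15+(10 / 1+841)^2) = 722493.69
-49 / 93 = -0.53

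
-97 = -97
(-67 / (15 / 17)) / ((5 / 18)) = -273.36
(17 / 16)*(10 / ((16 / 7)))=595 / 128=4.65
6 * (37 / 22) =111 / 11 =10.09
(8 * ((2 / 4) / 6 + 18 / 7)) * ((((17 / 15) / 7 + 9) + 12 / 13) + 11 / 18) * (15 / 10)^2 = 19535023 / 38220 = 511.12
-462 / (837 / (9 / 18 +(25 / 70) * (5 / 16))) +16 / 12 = 4445 / 4464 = 1.00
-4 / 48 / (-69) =1 / 828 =0.00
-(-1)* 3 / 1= 3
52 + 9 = 61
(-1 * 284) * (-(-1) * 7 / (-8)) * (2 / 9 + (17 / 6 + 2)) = 45227 / 36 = 1256.31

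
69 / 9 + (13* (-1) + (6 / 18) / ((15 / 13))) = -227 / 45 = -5.04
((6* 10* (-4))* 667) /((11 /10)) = -145527.27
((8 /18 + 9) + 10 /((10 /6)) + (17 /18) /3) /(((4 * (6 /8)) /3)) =851 /54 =15.76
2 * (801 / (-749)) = -1602 / 749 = -2.14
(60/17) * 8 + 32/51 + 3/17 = 1481/51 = 29.04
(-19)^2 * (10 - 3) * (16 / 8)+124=5178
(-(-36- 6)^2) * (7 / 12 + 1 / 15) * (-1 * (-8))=-45864 / 5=-9172.80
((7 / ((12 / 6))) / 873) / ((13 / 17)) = 119 / 22698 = 0.01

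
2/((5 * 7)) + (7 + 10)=597/35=17.06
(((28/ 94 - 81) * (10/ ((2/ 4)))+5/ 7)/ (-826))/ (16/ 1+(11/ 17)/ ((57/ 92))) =514330665/ 4488289064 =0.11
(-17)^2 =289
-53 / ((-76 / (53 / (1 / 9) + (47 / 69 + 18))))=906353 / 2622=345.67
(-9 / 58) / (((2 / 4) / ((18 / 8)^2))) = -729 / 464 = -1.57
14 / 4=7 / 2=3.50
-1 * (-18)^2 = -324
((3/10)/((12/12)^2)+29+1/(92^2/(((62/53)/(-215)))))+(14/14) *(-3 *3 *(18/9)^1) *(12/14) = 4682515227/337565480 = 13.87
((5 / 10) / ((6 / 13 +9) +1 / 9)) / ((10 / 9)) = 1053 / 22400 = 0.05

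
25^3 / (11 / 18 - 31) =-281250 / 547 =-514.17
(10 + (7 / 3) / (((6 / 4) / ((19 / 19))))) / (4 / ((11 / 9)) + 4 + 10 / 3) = 1.09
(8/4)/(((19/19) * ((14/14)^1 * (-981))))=-2/981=-0.00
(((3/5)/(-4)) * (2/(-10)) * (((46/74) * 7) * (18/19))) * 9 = 39123/35150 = 1.11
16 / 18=8 / 9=0.89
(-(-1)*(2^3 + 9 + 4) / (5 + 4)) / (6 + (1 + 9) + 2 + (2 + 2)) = 7 / 66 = 0.11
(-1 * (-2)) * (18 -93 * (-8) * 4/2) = 3012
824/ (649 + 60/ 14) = 5768/ 4573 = 1.26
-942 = -942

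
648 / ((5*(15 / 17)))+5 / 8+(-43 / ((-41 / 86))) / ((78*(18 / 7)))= 425843191 / 2878200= 147.95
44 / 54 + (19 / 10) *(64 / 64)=2.71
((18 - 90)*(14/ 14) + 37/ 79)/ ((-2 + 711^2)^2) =-0.00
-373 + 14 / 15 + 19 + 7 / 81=-142957 / 405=-352.98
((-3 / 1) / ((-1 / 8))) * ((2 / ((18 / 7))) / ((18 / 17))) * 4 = 1904 / 27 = 70.52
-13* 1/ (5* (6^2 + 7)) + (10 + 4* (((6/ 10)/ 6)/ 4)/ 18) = 15395/ 1548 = 9.95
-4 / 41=-0.10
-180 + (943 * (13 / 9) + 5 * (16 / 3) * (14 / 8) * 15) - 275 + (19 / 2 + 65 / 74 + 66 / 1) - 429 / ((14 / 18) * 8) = 1614.54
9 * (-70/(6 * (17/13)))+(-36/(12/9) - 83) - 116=-5207/17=-306.29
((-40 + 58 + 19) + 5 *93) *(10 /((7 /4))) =20080 /7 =2868.57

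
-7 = -7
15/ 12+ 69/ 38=3.07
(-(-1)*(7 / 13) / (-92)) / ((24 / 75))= -175 / 9568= -0.02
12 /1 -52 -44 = -84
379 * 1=379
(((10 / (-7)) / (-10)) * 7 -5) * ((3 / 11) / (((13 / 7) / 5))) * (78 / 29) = -2520 / 319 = -7.90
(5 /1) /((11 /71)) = 355 /11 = 32.27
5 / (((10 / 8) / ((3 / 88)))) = 3 / 22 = 0.14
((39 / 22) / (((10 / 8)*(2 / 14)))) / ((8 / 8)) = 546 / 55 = 9.93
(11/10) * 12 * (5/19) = 66/19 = 3.47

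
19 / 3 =6.33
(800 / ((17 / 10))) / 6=4000 / 51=78.43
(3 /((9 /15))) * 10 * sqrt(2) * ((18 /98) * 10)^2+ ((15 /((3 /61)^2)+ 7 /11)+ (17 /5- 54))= 405000 * sqrt(2) /2401+ 1015031 /165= 6390.25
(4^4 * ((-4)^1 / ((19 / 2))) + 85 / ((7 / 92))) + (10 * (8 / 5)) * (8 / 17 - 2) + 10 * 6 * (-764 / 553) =161112460 / 178619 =901.99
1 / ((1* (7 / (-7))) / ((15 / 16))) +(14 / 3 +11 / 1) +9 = 1139 / 48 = 23.73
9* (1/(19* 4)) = 9/76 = 0.12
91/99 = 0.92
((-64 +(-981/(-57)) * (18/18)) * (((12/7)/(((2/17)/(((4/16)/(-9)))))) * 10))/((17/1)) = 635/57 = 11.14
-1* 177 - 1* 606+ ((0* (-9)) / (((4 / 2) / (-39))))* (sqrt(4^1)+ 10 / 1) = -783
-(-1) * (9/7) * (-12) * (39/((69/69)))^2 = -164268/7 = -23466.86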